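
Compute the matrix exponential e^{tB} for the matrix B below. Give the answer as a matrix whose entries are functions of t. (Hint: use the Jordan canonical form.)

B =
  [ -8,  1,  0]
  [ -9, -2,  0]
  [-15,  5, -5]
e^{tB} =
  [-3*t*exp(-5*t) + exp(-5*t), t*exp(-5*t), 0]
  [-9*t*exp(-5*t), 3*t*exp(-5*t) + exp(-5*t), 0]
  [-15*t*exp(-5*t), 5*t*exp(-5*t), exp(-5*t)]

Strategy: write B = P · J · P⁻¹ where J is a Jordan canonical form, so e^{tB} = P · e^{tJ} · P⁻¹, and e^{tJ} can be computed block-by-block.

B has Jordan form
J =
  [-5,  1,  0]
  [ 0, -5,  0]
  [ 0,  0, -5]
(up to reordering of blocks).

Per-block formulas:
  For a 2×2 Jordan block J_2(-5): exp(t · J_2(-5)) = e^(-5t)·(I + t·N), where N is the 2×2 nilpotent shift.
  For a 1×1 block at λ = -5: exp(t · [-5]) = [e^(-5t)].

After assembling e^{tJ} and conjugating by P, we get:

e^{tB} =
  [-3*t*exp(-5*t) + exp(-5*t), t*exp(-5*t), 0]
  [-9*t*exp(-5*t), 3*t*exp(-5*t) + exp(-5*t), 0]
  [-15*t*exp(-5*t), 5*t*exp(-5*t), exp(-5*t)]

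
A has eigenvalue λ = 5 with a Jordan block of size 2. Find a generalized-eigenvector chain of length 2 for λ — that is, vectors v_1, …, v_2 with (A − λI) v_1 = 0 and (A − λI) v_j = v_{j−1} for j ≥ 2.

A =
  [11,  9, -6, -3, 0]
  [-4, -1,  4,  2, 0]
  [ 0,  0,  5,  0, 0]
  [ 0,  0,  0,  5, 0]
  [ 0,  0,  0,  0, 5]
A Jordan chain for λ = 5 of length 2:
v_1 = (6, -4, 0, 0, 0)ᵀ
v_2 = (1, 0, 0, 0, 0)ᵀ

Let N = A − (5)·I. We want v_2 with N^2 v_2 = 0 but N^1 v_2 ≠ 0; then v_{j-1} := N · v_j for j = 2, …, 2.

Pick v_2 = (1, 0, 0, 0, 0)ᵀ.
Then v_1 = N · v_2 = (6, -4, 0, 0, 0)ᵀ.

Sanity check: (A − (5)·I) v_1 = (0, 0, 0, 0, 0)ᵀ = 0. ✓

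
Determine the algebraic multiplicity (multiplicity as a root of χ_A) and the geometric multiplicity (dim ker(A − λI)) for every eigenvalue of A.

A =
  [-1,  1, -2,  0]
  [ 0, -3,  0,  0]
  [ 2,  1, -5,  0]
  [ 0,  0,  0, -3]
λ = -3: alg = 4, geom = 3

Step 1 — factor the characteristic polynomial to read off the algebraic multiplicities:
  χ_A(x) = (x + 3)^4

Step 2 — compute geometric multiplicities via the rank-nullity identity g(λ) = n − rank(A − λI):
  rank(A − (-3)·I) = 1, so dim ker(A − (-3)·I) = n − 1 = 3

Summary:
  λ = -3: algebraic multiplicity = 4, geometric multiplicity = 3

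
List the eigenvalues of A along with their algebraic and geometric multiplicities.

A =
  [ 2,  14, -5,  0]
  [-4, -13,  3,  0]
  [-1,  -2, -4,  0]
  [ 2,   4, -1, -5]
λ = -5: alg = 4, geom = 2

Step 1 — factor the characteristic polynomial to read off the algebraic multiplicities:
  χ_A(x) = (x + 5)^4

Step 2 — compute geometric multiplicities via the rank-nullity identity g(λ) = n − rank(A − λI):
  rank(A − (-5)·I) = 2, so dim ker(A − (-5)·I) = n − 2 = 2

Summary:
  λ = -5: algebraic multiplicity = 4, geometric multiplicity = 2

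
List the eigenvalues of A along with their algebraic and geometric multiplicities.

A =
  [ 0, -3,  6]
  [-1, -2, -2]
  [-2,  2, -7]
λ = -3: alg = 3, geom = 2

Step 1 — factor the characteristic polynomial to read off the algebraic multiplicities:
  χ_A(x) = (x + 3)^3

Step 2 — compute geometric multiplicities via the rank-nullity identity g(λ) = n − rank(A − λI):
  rank(A − (-3)·I) = 1, so dim ker(A − (-3)·I) = n − 1 = 2

Summary:
  λ = -3: algebraic multiplicity = 3, geometric multiplicity = 2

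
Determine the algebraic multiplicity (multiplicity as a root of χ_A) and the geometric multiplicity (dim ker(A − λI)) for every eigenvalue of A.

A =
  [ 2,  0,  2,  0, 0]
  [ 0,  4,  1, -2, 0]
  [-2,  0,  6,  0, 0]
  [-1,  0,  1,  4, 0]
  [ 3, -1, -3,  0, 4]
λ = 4: alg = 5, geom = 2

Step 1 — factor the characteristic polynomial to read off the algebraic multiplicities:
  χ_A(x) = (x - 4)^5

Step 2 — compute geometric multiplicities via the rank-nullity identity g(λ) = n − rank(A − λI):
  rank(A − (4)·I) = 3, so dim ker(A − (4)·I) = n − 3 = 2

Summary:
  λ = 4: algebraic multiplicity = 5, geometric multiplicity = 2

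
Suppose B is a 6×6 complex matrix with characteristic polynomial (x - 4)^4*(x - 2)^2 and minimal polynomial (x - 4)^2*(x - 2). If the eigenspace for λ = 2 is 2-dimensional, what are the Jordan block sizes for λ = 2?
Block sizes for λ = 2: [1, 1]

Step 1 — from the characteristic polynomial, algebraic multiplicity of λ = 2 is 2. From dim ker(B − (2)·I) = 2, there are exactly 2 Jordan blocks for λ = 2.
Step 2 — from the minimal polynomial, the factor (x − 2) tells us the largest block for λ = 2 has size 1.
Step 3 — with total size 2, 2 blocks, and largest block 1, the block sizes (in nonincreasing order) are [1, 1].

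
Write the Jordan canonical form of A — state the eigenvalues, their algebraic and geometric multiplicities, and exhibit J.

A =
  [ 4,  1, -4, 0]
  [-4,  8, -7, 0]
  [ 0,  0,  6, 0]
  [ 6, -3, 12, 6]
J_3(6) ⊕ J_1(6)

The characteristic polynomial is
  det(x·I − A) = x^4 - 24*x^3 + 216*x^2 - 864*x + 1296 = (x - 6)^4

Eigenvalues and multiplicities (the geometric multiplicity of λ is n − rank(A − λI), which equals the number of Jordan blocks for λ):
  λ = 6: algebraic multiplicity = 4, geometric multiplicity = 2

Determining the block sizes for each eigenvalue:
  λ = 6: with am = 4 and gm = 2, the partition is not yet determined (e.g. several partitions of 4 into 2 parts exist). Let N = A − (6)·I. Computing rank(N^1) = 2, rank(N^2) = 1, rank(N^3) = 0; the number of blocks of size ≥ j is rank(N^{j−1}) − rank(N^j), giving [2, 1, 1]. So we have 1 block(s) of size 3, 1 block(s) of size 1 → block sizes [3, 1]

Assembling the blocks gives a Jordan form
J =
  [6, 1, 0, 0]
  [0, 6, 1, 0]
  [0, 0, 6, 0]
  [0, 0, 0, 6]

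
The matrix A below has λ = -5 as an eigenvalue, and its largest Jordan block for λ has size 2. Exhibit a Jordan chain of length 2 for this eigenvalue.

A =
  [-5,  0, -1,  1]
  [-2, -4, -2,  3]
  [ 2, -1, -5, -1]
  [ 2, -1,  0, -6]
A Jordan chain for λ = -5 of length 2:
v_1 = (0, -2, 2, 2)ᵀ
v_2 = (1, 0, 0, 0)ᵀ

Let N = A − (-5)·I. We want v_2 with N^2 v_2 = 0 but N^1 v_2 ≠ 0; then v_{j-1} := N · v_j for j = 2, …, 2.

Pick v_2 = (1, 0, 0, 0)ᵀ.
Then v_1 = N · v_2 = (0, -2, 2, 2)ᵀ.

Sanity check: (A − (-5)·I) v_1 = (0, 0, 0, 0)ᵀ = 0. ✓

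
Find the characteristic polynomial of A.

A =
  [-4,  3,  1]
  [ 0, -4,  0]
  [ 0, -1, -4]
x^3 + 12*x^2 + 48*x + 64

Expanding det(x·I − A) (e.g. by cofactor expansion or by noting that A is similar to its Jordan form J, which has the same characteristic polynomial as A) gives
  χ_A(x) = x^3 + 12*x^2 + 48*x + 64
which factors as (x + 4)^3. The eigenvalues (with algebraic multiplicities) are λ = -4 with multiplicity 3.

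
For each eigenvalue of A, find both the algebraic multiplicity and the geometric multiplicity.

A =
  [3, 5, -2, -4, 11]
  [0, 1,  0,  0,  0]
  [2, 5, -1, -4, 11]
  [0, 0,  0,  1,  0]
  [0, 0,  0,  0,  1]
λ = 1: alg = 5, geom = 4

Step 1 — factor the characteristic polynomial to read off the algebraic multiplicities:
  χ_A(x) = (x - 1)^5

Step 2 — compute geometric multiplicities via the rank-nullity identity g(λ) = n − rank(A − λI):
  rank(A − (1)·I) = 1, so dim ker(A − (1)·I) = n − 1 = 4

Summary:
  λ = 1: algebraic multiplicity = 5, geometric multiplicity = 4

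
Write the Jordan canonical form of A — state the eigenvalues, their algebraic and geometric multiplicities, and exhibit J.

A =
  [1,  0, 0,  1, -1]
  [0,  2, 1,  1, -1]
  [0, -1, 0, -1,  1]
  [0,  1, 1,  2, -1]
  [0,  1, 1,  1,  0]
J_2(1) ⊕ J_2(1) ⊕ J_1(1)

The characteristic polynomial is
  det(x·I − A) = x^5 - 5*x^4 + 10*x^3 - 10*x^2 + 5*x - 1 = (x - 1)^5

Eigenvalues and multiplicities (the geometric multiplicity of λ is n − rank(A − λI), which equals the number of Jordan blocks for λ):
  λ = 1: algebraic multiplicity = 5, geometric multiplicity = 3

Determining the block sizes for each eigenvalue:
  λ = 1: with am = 5 and gm = 3, the partition is not yet determined (e.g. several partitions of 5 into 3 parts exist). Let N = A − (1)·I. Computing rank(N^1) = 2, rank(N^2) = 0; the number of blocks of size ≥ j is rank(N^{j−1}) − rank(N^j), giving [3, 2]. So we have 2 block(s) of size 2, 1 block(s) of size 1 → block sizes [2, 2, 1]

Assembling the blocks gives a Jordan form
J =
  [1, 1, 0, 0, 0]
  [0, 1, 0, 0, 0]
  [0, 0, 1, 1, 0]
  [0, 0, 0, 1, 0]
  [0, 0, 0, 0, 1]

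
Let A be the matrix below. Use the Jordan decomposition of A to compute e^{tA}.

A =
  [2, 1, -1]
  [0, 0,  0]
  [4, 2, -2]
e^{tA} =
  [2*t + 1, t, -t]
  [0, 1, 0]
  [4*t, 2*t, 1 - 2*t]

Strategy: write A = P · J · P⁻¹ where J is a Jordan canonical form, so e^{tA} = P · e^{tJ} · P⁻¹, and e^{tJ} can be computed block-by-block.

A has Jordan form
J =
  [0, 1, 0]
  [0, 0, 0]
  [0, 0, 0]
(up to reordering of blocks).

Per-block formulas:
  For a 2×2 Jordan block J_2(0): exp(t · J_2(0)) = e^(0t)·(I + t·N), where N is the 2×2 nilpotent shift.
  For a 1×1 block at λ = 0: exp(t · [0]) = [e^(0t)].

After assembling e^{tJ} and conjugating by P, we get:

e^{tA} =
  [2*t + 1, t, -t]
  [0, 1, 0]
  [4*t, 2*t, 1 - 2*t]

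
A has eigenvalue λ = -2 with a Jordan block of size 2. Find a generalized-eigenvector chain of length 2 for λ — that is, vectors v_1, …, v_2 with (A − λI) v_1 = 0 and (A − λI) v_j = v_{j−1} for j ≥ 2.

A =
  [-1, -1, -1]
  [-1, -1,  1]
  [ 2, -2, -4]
A Jordan chain for λ = -2 of length 2:
v_1 = (1, -1, 2)ᵀ
v_2 = (1, 0, 0)ᵀ

Let N = A − (-2)·I. We want v_2 with N^2 v_2 = 0 but N^1 v_2 ≠ 0; then v_{j-1} := N · v_j for j = 2, …, 2.

Pick v_2 = (1, 0, 0)ᵀ.
Then v_1 = N · v_2 = (1, -1, 2)ᵀ.

Sanity check: (A − (-2)·I) v_1 = (0, 0, 0)ᵀ = 0. ✓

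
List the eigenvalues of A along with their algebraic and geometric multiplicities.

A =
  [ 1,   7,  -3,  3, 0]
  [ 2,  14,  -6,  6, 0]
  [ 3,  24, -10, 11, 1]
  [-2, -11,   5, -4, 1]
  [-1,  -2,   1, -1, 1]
λ = 0: alg = 3, geom = 2; λ = 1: alg = 2, geom = 1

Step 1 — factor the characteristic polynomial to read off the algebraic multiplicities:
  χ_A(x) = x^3*(x - 1)^2

Step 2 — compute geometric multiplicities via the rank-nullity identity g(λ) = n − rank(A − λI):
  rank(A − (0)·I) = 3, so dim ker(A − (0)·I) = n − 3 = 2
  rank(A − (1)·I) = 4, so dim ker(A − (1)·I) = n − 4 = 1

Summary:
  λ = 0: algebraic multiplicity = 3, geometric multiplicity = 2
  λ = 1: algebraic multiplicity = 2, geometric multiplicity = 1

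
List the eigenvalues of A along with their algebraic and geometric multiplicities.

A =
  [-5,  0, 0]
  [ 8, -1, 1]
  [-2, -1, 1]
λ = -5: alg = 1, geom = 1; λ = 0: alg = 2, geom = 1

Step 1 — factor the characteristic polynomial to read off the algebraic multiplicities:
  χ_A(x) = x^2*(x + 5)

Step 2 — compute geometric multiplicities via the rank-nullity identity g(λ) = n − rank(A − λI):
  rank(A − (-5)·I) = 2, so dim ker(A − (-5)·I) = n − 2 = 1
  rank(A − (0)·I) = 2, so dim ker(A − (0)·I) = n − 2 = 1

Summary:
  λ = -5: algebraic multiplicity = 1, geometric multiplicity = 1
  λ = 0: algebraic multiplicity = 2, geometric multiplicity = 1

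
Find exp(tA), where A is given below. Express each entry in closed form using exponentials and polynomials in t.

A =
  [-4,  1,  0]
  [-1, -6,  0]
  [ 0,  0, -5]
e^{tA} =
  [t*exp(-5*t) + exp(-5*t), t*exp(-5*t), 0]
  [-t*exp(-5*t), -t*exp(-5*t) + exp(-5*t), 0]
  [0, 0, exp(-5*t)]

Strategy: write A = P · J · P⁻¹ where J is a Jordan canonical form, so e^{tA} = P · e^{tJ} · P⁻¹, and e^{tJ} can be computed block-by-block.

A has Jordan form
J =
  [-5,  1,  0]
  [ 0, -5,  0]
  [ 0,  0, -5]
(up to reordering of blocks).

Per-block formulas:
  For a 2×2 Jordan block J_2(-5): exp(t · J_2(-5)) = e^(-5t)·(I + t·N), where N is the 2×2 nilpotent shift.
  For a 1×1 block at λ = -5: exp(t · [-5]) = [e^(-5t)].

After assembling e^{tJ} and conjugating by P, we get:

e^{tA} =
  [t*exp(-5*t) + exp(-5*t), t*exp(-5*t), 0]
  [-t*exp(-5*t), -t*exp(-5*t) + exp(-5*t), 0]
  [0, 0, exp(-5*t)]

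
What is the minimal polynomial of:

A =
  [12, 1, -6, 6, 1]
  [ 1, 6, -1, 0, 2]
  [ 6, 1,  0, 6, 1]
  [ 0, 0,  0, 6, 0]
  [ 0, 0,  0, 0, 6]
x^3 - 18*x^2 + 108*x - 216

The characteristic polynomial is χ_A(x) = (x - 6)^5, so the eigenvalues are known. The minimal polynomial is
  m_A(x) = Π_λ (x − λ)^{k_λ}
where k_λ is the size of the *largest* Jordan block for λ (equivalently, the smallest k with (A − λI)^k v = 0 for every generalised eigenvector v of λ).

  λ = 6: largest Jordan block has size 3, contributing (x − 6)^3

So m_A(x) = (x - 6)^3 = x^3 - 18*x^2 + 108*x - 216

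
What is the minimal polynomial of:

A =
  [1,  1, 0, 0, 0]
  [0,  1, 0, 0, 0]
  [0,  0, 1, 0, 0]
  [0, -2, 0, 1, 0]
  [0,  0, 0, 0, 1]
x^2 - 2*x + 1

The characteristic polynomial is χ_A(x) = (x - 1)^5, so the eigenvalues are known. The minimal polynomial is
  m_A(x) = Π_λ (x − λ)^{k_λ}
where k_λ is the size of the *largest* Jordan block for λ (equivalently, the smallest k with (A − λI)^k v = 0 for every generalised eigenvector v of λ).

  λ = 1: largest Jordan block has size 2, contributing (x − 1)^2

So m_A(x) = (x - 1)^2 = x^2 - 2*x + 1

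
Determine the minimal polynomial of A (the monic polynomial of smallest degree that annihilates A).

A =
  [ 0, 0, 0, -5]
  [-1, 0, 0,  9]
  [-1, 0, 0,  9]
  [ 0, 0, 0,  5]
x^3 - 5*x^2

The characteristic polynomial is χ_A(x) = x^3*(x - 5), so the eigenvalues are known. The minimal polynomial is
  m_A(x) = Π_λ (x − λ)^{k_λ}
where k_λ is the size of the *largest* Jordan block for λ (equivalently, the smallest k with (A − λI)^k v = 0 for every generalised eigenvector v of λ).

  λ = 0: largest Jordan block has size 2, contributing (x − 0)^2
  λ = 5: largest Jordan block has size 1, contributing (x − 5)

So m_A(x) = x^2*(x - 5) = x^3 - 5*x^2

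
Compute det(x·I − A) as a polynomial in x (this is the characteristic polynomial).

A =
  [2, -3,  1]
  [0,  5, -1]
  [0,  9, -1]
x^3 - 6*x^2 + 12*x - 8

Expanding det(x·I − A) (e.g. by cofactor expansion or by noting that A is similar to its Jordan form J, which has the same characteristic polynomial as A) gives
  χ_A(x) = x^3 - 6*x^2 + 12*x - 8
which factors as (x - 2)^3. The eigenvalues (with algebraic multiplicities) are λ = 2 with multiplicity 3.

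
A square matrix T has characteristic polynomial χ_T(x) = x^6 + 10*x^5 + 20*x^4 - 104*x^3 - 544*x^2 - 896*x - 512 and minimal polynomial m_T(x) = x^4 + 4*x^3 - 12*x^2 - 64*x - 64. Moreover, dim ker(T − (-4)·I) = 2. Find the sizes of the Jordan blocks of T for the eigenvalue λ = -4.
Block sizes for λ = -4: [1, 1]

Step 1 — from the characteristic polynomial, algebraic multiplicity of λ = -4 is 2. From dim ker(T − (-4)·I) = 2, there are exactly 2 Jordan blocks for λ = -4.
Step 2 — from the minimal polynomial, the factor (x + 4) tells us the largest block for λ = -4 has size 1.
Step 3 — with total size 2, 2 blocks, and largest block 1, the block sizes (in nonincreasing order) are [1, 1].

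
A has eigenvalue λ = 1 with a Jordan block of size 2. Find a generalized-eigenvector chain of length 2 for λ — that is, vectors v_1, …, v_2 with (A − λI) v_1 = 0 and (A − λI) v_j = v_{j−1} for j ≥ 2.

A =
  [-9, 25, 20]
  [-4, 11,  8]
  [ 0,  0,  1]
A Jordan chain for λ = 1 of length 2:
v_1 = (-10, -4, 0)ᵀ
v_2 = (1, 0, 0)ᵀ

Let N = A − (1)·I. We want v_2 with N^2 v_2 = 0 but N^1 v_2 ≠ 0; then v_{j-1} := N · v_j for j = 2, …, 2.

Pick v_2 = (1, 0, 0)ᵀ.
Then v_1 = N · v_2 = (-10, -4, 0)ᵀ.

Sanity check: (A − (1)·I) v_1 = (0, 0, 0)ᵀ = 0. ✓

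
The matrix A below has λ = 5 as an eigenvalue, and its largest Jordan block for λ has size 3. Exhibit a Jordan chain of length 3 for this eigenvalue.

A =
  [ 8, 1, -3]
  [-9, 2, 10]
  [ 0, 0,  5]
A Jordan chain for λ = 5 of length 3:
v_1 = (1, -3, 0)ᵀ
v_2 = (-3, 10, 0)ᵀ
v_3 = (0, 0, 1)ᵀ

Let N = A − (5)·I. We want v_3 with N^3 v_3 = 0 but N^2 v_3 ≠ 0; then v_{j-1} := N · v_j for j = 3, …, 2.

Pick v_3 = (0, 0, 1)ᵀ.
Then v_2 = N · v_3 = (-3, 10, 0)ᵀ.
Then v_1 = N · v_2 = (1, -3, 0)ᵀ.

Sanity check: (A − (5)·I) v_1 = (0, 0, 0)ᵀ = 0. ✓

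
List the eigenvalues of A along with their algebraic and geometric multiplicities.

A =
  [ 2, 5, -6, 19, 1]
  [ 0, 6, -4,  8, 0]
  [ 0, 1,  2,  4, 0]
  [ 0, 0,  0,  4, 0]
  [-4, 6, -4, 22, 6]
λ = 4: alg = 5, geom = 3

Step 1 — factor the characteristic polynomial to read off the algebraic multiplicities:
  χ_A(x) = (x - 4)^5

Step 2 — compute geometric multiplicities via the rank-nullity identity g(λ) = n − rank(A − λI):
  rank(A − (4)·I) = 2, so dim ker(A − (4)·I) = n − 2 = 3

Summary:
  λ = 4: algebraic multiplicity = 5, geometric multiplicity = 3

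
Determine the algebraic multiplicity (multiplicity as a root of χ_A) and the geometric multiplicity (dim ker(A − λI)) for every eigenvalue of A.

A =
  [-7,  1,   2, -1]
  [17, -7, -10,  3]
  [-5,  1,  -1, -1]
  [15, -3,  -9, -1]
λ = -4: alg = 4, geom = 2

Step 1 — factor the characteristic polynomial to read off the algebraic multiplicities:
  χ_A(x) = (x + 4)^4

Step 2 — compute geometric multiplicities via the rank-nullity identity g(λ) = n − rank(A − λI):
  rank(A − (-4)·I) = 2, so dim ker(A − (-4)·I) = n − 2 = 2

Summary:
  λ = -4: algebraic multiplicity = 4, geometric multiplicity = 2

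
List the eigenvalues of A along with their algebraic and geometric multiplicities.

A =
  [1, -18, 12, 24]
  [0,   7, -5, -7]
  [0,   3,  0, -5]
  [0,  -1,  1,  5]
λ = 1: alg = 1, geom = 1; λ = 4: alg = 3, geom = 1

Step 1 — factor the characteristic polynomial to read off the algebraic multiplicities:
  χ_A(x) = (x - 4)^3*(x - 1)

Step 2 — compute geometric multiplicities via the rank-nullity identity g(λ) = n − rank(A − λI):
  rank(A − (1)·I) = 3, so dim ker(A − (1)·I) = n − 3 = 1
  rank(A − (4)·I) = 3, so dim ker(A − (4)·I) = n − 3 = 1

Summary:
  λ = 1: algebraic multiplicity = 1, geometric multiplicity = 1
  λ = 4: algebraic multiplicity = 3, geometric multiplicity = 1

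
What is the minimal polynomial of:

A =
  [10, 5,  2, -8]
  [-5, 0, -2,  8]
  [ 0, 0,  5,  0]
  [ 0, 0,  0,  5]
x^2 - 10*x + 25

The characteristic polynomial is χ_A(x) = (x - 5)^4, so the eigenvalues are known. The minimal polynomial is
  m_A(x) = Π_λ (x − λ)^{k_λ}
where k_λ is the size of the *largest* Jordan block for λ (equivalently, the smallest k with (A − λI)^k v = 0 for every generalised eigenvector v of λ).

  λ = 5: largest Jordan block has size 2, contributing (x − 5)^2

So m_A(x) = (x - 5)^2 = x^2 - 10*x + 25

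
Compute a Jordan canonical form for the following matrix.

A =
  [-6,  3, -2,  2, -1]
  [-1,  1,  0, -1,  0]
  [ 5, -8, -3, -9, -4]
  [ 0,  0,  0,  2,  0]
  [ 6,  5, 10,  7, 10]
J_3(-1) ⊕ J_1(2) ⊕ J_1(5)

The characteristic polynomial is
  det(x·I − A) = x^5 - 4*x^4 - 8*x^3 + 10*x^2 + 23*x + 10 = (x - 5)*(x - 2)*(x + 1)^3

Eigenvalues and multiplicities (the geometric multiplicity of λ is n − rank(A − λI), which equals the number of Jordan blocks for λ):
  λ = -1: algebraic multiplicity = 3, geometric multiplicity = 1
  λ = 2: algebraic multiplicity = 1, geometric multiplicity = 1
  λ = 5: algebraic multiplicity = 1, geometric multiplicity = 1

Determining the block sizes for each eigenvalue:
  λ = -1: one block (gm = 1), so the single block has size am = 3 → block sizes [3]
  λ = 2: one block (gm = 1), so the single block has size am = 1 → block sizes [1]
  λ = 5: one block (gm = 1), so the single block has size am = 1 → block sizes [1]

Assembling the blocks gives a Jordan form
J =
  [-1,  1,  0, 0, 0]
  [ 0, -1,  1, 0, 0]
  [ 0,  0, -1, 0, 0]
  [ 0,  0,  0, 2, 0]
  [ 0,  0,  0, 0, 5]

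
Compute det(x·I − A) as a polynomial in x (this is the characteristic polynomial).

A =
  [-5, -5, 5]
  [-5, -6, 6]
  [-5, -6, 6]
x^3 + 5*x^2

Expanding det(x·I − A) (e.g. by cofactor expansion or by noting that A is similar to its Jordan form J, which has the same characteristic polynomial as A) gives
  χ_A(x) = x^3 + 5*x^2
which factors as x^2*(x + 5). The eigenvalues (with algebraic multiplicities) are λ = -5 with multiplicity 1, λ = 0 with multiplicity 2.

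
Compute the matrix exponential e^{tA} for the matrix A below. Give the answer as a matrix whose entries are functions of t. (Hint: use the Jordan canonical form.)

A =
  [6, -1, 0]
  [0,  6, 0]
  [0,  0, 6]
e^{tA} =
  [exp(6*t), -t*exp(6*t), 0]
  [0, exp(6*t), 0]
  [0, 0, exp(6*t)]

Strategy: write A = P · J · P⁻¹ where J is a Jordan canonical form, so e^{tA} = P · e^{tJ} · P⁻¹, and e^{tJ} can be computed block-by-block.

A has Jordan form
J =
  [6, 1, 0]
  [0, 6, 0]
  [0, 0, 6]
(up to reordering of blocks).

Per-block formulas:
  For a 2×2 Jordan block J_2(6): exp(t · J_2(6)) = e^(6t)·(I + t·N), where N is the 2×2 nilpotent shift.
  For a 1×1 block at λ = 6: exp(t · [6]) = [e^(6t)].

After assembling e^{tJ} and conjugating by P, we get:

e^{tA} =
  [exp(6*t), -t*exp(6*t), 0]
  [0, exp(6*t), 0]
  [0, 0, exp(6*t)]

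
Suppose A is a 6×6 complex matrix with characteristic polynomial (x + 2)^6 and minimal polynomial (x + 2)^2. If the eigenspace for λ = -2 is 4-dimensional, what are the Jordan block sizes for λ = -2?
Block sizes for λ = -2: [2, 2, 1, 1]

Step 1 — from the characteristic polynomial, algebraic multiplicity of λ = -2 is 6. From dim ker(A − (-2)·I) = 4, there are exactly 4 Jordan blocks for λ = -2.
Step 2 — from the minimal polynomial, the factor (x + 2)^2 tells us the largest block for λ = -2 has size 2.
Step 3 — with total size 6, 4 blocks, and largest block 2, the block sizes (in nonincreasing order) are [2, 2, 1, 1].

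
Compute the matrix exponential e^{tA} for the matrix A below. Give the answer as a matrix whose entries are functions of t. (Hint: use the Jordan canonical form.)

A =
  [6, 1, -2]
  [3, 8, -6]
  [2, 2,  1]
e^{tA} =
  [t*exp(5*t) + exp(5*t), t*exp(5*t), -2*t*exp(5*t)]
  [3*t*exp(5*t), 3*t*exp(5*t) + exp(5*t), -6*t*exp(5*t)]
  [2*t*exp(5*t), 2*t*exp(5*t), -4*t*exp(5*t) + exp(5*t)]

Strategy: write A = P · J · P⁻¹ where J is a Jordan canonical form, so e^{tA} = P · e^{tJ} · P⁻¹, and e^{tJ} can be computed block-by-block.

A has Jordan form
J =
  [5, 1, 0]
  [0, 5, 0]
  [0, 0, 5]
(up to reordering of blocks).

Per-block formulas:
  For a 1×1 block at λ = 5: exp(t · [5]) = [e^(5t)].
  For a 2×2 Jordan block J_2(5): exp(t · J_2(5)) = e^(5t)·(I + t·N), where N is the 2×2 nilpotent shift.

After assembling e^{tJ} and conjugating by P, we get:

e^{tA} =
  [t*exp(5*t) + exp(5*t), t*exp(5*t), -2*t*exp(5*t)]
  [3*t*exp(5*t), 3*t*exp(5*t) + exp(5*t), -6*t*exp(5*t)]
  [2*t*exp(5*t), 2*t*exp(5*t), -4*t*exp(5*t) + exp(5*t)]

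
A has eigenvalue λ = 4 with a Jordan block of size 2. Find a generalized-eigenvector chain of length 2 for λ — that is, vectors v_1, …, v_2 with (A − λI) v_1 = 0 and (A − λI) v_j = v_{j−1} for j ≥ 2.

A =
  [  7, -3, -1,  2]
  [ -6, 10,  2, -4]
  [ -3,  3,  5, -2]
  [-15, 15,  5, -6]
A Jordan chain for λ = 4 of length 2:
v_1 = (3, -6, -3, -15)ᵀ
v_2 = (1, 0, 0, 0)ᵀ

Let N = A − (4)·I. We want v_2 with N^2 v_2 = 0 but N^1 v_2 ≠ 0; then v_{j-1} := N · v_j for j = 2, …, 2.

Pick v_2 = (1, 0, 0, 0)ᵀ.
Then v_1 = N · v_2 = (3, -6, -3, -15)ᵀ.

Sanity check: (A − (4)·I) v_1 = (0, 0, 0, 0)ᵀ = 0. ✓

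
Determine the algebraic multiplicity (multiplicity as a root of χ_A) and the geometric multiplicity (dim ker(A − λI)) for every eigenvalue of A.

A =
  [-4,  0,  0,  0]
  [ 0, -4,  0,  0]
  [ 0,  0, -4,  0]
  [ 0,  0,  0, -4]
λ = -4: alg = 4, geom = 4

Step 1 — factor the characteristic polynomial to read off the algebraic multiplicities:
  χ_A(x) = (x + 4)^4

Step 2 — compute geometric multiplicities via the rank-nullity identity g(λ) = n − rank(A − λI):
  rank(A − (-4)·I) = 0, so dim ker(A − (-4)·I) = n − 0 = 4

Summary:
  λ = -4: algebraic multiplicity = 4, geometric multiplicity = 4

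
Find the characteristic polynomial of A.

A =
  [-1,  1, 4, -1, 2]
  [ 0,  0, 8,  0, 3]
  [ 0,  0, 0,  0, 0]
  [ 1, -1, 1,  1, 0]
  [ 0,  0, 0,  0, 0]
x^5

Expanding det(x·I − A) (e.g. by cofactor expansion or by noting that A is similar to its Jordan form J, which has the same characteristic polynomial as A) gives
  χ_A(x) = x^5
which factors as x^5. The eigenvalues (with algebraic multiplicities) are λ = 0 with multiplicity 5.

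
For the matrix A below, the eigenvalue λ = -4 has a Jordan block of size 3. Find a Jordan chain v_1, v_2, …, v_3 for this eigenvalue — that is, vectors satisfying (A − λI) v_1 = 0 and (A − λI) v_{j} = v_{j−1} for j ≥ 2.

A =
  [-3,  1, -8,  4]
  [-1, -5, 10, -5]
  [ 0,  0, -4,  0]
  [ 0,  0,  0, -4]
A Jordan chain for λ = -4 of length 3:
v_1 = (2, -2, 0, 0)ᵀ
v_2 = (-8, 10, 0, 0)ᵀ
v_3 = (0, 0, 1, 0)ᵀ

Let N = A − (-4)·I. We want v_3 with N^3 v_3 = 0 but N^2 v_3 ≠ 0; then v_{j-1} := N · v_j for j = 3, …, 2.

Pick v_3 = (0, 0, 1, 0)ᵀ.
Then v_2 = N · v_3 = (-8, 10, 0, 0)ᵀ.
Then v_1 = N · v_2 = (2, -2, 0, 0)ᵀ.

Sanity check: (A − (-4)·I) v_1 = (0, 0, 0, 0)ᵀ = 0. ✓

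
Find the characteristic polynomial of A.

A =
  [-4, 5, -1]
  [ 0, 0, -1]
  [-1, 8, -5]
x^3 + 9*x^2 + 27*x + 27

Expanding det(x·I − A) (e.g. by cofactor expansion or by noting that A is similar to its Jordan form J, which has the same characteristic polynomial as A) gives
  χ_A(x) = x^3 + 9*x^2 + 27*x + 27
which factors as (x + 3)^3. The eigenvalues (with algebraic multiplicities) are λ = -3 with multiplicity 3.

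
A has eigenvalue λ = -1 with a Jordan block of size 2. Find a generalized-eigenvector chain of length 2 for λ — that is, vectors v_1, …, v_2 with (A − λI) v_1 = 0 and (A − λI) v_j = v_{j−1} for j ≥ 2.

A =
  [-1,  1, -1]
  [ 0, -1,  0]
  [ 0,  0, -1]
A Jordan chain for λ = -1 of length 2:
v_1 = (1, 0, 0)ᵀ
v_2 = (0, 1, 0)ᵀ

Let N = A − (-1)·I. We want v_2 with N^2 v_2 = 0 but N^1 v_2 ≠ 0; then v_{j-1} := N · v_j for j = 2, …, 2.

Pick v_2 = (0, 1, 0)ᵀ.
Then v_1 = N · v_2 = (1, 0, 0)ᵀ.

Sanity check: (A − (-1)·I) v_1 = (0, 0, 0)ᵀ = 0. ✓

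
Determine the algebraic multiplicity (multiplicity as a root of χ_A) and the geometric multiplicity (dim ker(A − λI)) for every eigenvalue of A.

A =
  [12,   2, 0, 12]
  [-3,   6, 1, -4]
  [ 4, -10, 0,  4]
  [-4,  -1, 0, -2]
λ = 4: alg = 4, geom = 2

Step 1 — factor the characteristic polynomial to read off the algebraic multiplicities:
  χ_A(x) = (x - 4)^4

Step 2 — compute geometric multiplicities via the rank-nullity identity g(λ) = n − rank(A − λI):
  rank(A − (4)·I) = 2, so dim ker(A − (4)·I) = n − 2 = 2

Summary:
  λ = 4: algebraic multiplicity = 4, geometric multiplicity = 2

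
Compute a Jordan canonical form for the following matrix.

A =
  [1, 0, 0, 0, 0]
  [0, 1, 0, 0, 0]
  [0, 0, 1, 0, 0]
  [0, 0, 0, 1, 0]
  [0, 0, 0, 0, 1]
J_1(1) ⊕ J_1(1) ⊕ J_1(1) ⊕ J_1(1) ⊕ J_1(1)

The characteristic polynomial is
  det(x·I − A) = x^5 - 5*x^4 + 10*x^3 - 10*x^2 + 5*x - 1 = (x - 1)^5

Eigenvalues and multiplicities (the geometric multiplicity of λ is n − rank(A − λI), which equals the number of Jordan blocks for λ):
  λ = 1: algebraic multiplicity = 5, geometric multiplicity = 5

Determining the block sizes for each eigenvalue:
  λ = 1: gm = am = 5, so every block has size 1 → block sizes [1, 1, 1, 1, 1]

Assembling the blocks gives a Jordan form
J =
  [1, 0, 0, 0, 0]
  [0, 1, 0, 0, 0]
  [0, 0, 1, 0, 0]
  [0, 0, 0, 1, 0]
  [0, 0, 0, 0, 1]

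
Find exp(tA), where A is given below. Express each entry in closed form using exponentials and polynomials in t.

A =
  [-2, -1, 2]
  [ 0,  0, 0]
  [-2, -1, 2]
e^{tA} =
  [1 - 2*t, -t, 2*t]
  [0, 1, 0]
  [-2*t, -t, 2*t + 1]

Strategy: write A = P · J · P⁻¹ where J is a Jordan canonical form, so e^{tA} = P · e^{tJ} · P⁻¹, and e^{tJ} can be computed block-by-block.

A has Jordan form
J =
  [0, 1, 0]
  [0, 0, 0]
  [0, 0, 0]
(up to reordering of blocks).

Per-block formulas:
  For a 2×2 Jordan block J_2(0): exp(t · J_2(0)) = e^(0t)·(I + t·N), where N is the 2×2 nilpotent shift.
  For a 1×1 block at λ = 0: exp(t · [0]) = [e^(0t)].

After assembling e^{tJ} and conjugating by P, we get:

e^{tA} =
  [1 - 2*t, -t, 2*t]
  [0, 1, 0]
  [-2*t, -t, 2*t + 1]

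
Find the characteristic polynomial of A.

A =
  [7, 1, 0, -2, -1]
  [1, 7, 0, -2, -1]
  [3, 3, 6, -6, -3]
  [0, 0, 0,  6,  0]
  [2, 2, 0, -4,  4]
x^5 - 30*x^4 + 360*x^3 - 2160*x^2 + 6480*x - 7776

Expanding det(x·I − A) (e.g. by cofactor expansion or by noting that A is similar to its Jordan form J, which has the same characteristic polynomial as A) gives
  χ_A(x) = x^5 - 30*x^4 + 360*x^3 - 2160*x^2 + 6480*x - 7776
which factors as (x - 6)^5. The eigenvalues (with algebraic multiplicities) are λ = 6 with multiplicity 5.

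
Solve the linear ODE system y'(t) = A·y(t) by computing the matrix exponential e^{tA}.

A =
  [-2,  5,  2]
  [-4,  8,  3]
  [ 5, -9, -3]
e^{tA} =
  [-t^2*exp(t)/2 - 3*t*exp(t) + exp(t), t^2*exp(t) + 5*t*exp(t), t^2*exp(t)/2 + 2*t*exp(t)]
  [-t^2*exp(t)/2 - 4*t*exp(t), t^2*exp(t) + 7*t*exp(t) + exp(t), t^2*exp(t)/2 + 3*t*exp(t)]
  [t^2*exp(t)/2 + 5*t*exp(t), -t^2*exp(t) - 9*t*exp(t), -t^2*exp(t)/2 - 4*t*exp(t) + exp(t)]

Strategy: write A = P · J · P⁻¹ where J is a Jordan canonical form, so e^{tA} = P · e^{tJ} · P⁻¹, and e^{tJ} can be computed block-by-block.

A has Jordan form
J =
  [1, 1, 0]
  [0, 1, 1]
  [0, 0, 1]
(up to reordering of blocks).

Per-block formulas:
  For a 3×3 Jordan block J_3(1): exp(t · J_3(1)) = e^(1t)·(I + t·N + (t^2/2)·N^2), where N is the 3×3 nilpotent shift.

After assembling e^{tJ} and conjugating by P, we get:

e^{tA} =
  [-t^2*exp(t)/2 - 3*t*exp(t) + exp(t), t^2*exp(t) + 5*t*exp(t), t^2*exp(t)/2 + 2*t*exp(t)]
  [-t^2*exp(t)/2 - 4*t*exp(t), t^2*exp(t) + 7*t*exp(t) + exp(t), t^2*exp(t)/2 + 3*t*exp(t)]
  [t^2*exp(t)/2 + 5*t*exp(t), -t^2*exp(t) - 9*t*exp(t), -t^2*exp(t)/2 - 4*t*exp(t) + exp(t)]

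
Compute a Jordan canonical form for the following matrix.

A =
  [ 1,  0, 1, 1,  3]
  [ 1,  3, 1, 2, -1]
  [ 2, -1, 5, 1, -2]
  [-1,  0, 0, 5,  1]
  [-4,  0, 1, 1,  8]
J_3(4) ⊕ J_2(5)

The characteristic polynomial is
  det(x·I − A) = x^5 - 22*x^4 + 193*x^3 - 844*x^2 + 1840*x - 1600 = (x - 5)^2*(x - 4)^3

Eigenvalues and multiplicities (the geometric multiplicity of λ is n − rank(A − λI), which equals the number of Jordan blocks for λ):
  λ = 4: algebraic multiplicity = 3, geometric multiplicity = 1
  λ = 5: algebraic multiplicity = 2, geometric multiplicity = 1

Determining the block sizes for each eigenvalue:
  λ = 4: one block (gm = 1), so the single block has size am = 3 → block sizes [3]
  λ = 5: one block (gm = 1), so the single block has size am = 2 → block sizes [2]

Assembling the blocks gives a Jordan form
J =
  [4, 1, 0, 0, 0]
  [0, 4, 1, 0, 0]
  [0, 0, 4, 0, 0]
  [0, 0, 0, 5, 1]
  [0, 0, 0, 0, 5]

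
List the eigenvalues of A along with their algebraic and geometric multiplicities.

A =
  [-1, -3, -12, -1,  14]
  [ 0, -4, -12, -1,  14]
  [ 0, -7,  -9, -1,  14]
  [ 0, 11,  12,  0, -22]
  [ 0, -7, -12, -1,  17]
λ = -1: alg = 3, geom = 2; λ = 3: alg = 2, geom = 2

Step 1 — factor the characteristic polynomial to read off the algebraic multiplicities:
  χ_A(x) = (x - 3)^2*(x + 1)^3

Step 2 — compute geometric multiplicities via the rank-nullity identity g(λ) = n − rank(A − λI):
  rank(A − (-1)·I) = 3, so dim ker(A − (-1)·I) = n − 3 = 2
  rank(A − (3)·I) = 3, so dim ker(A − (3)·I) = n − 3 = 2

Summary:
  λ = -1: algebraic multiplicity = 3, geometric multiplicity = 2
  λ = 3: algebraic multiplicity = 2, geometric multiplicity = 2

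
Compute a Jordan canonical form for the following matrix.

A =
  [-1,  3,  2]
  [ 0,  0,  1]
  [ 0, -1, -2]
J_3(-1)

The characteristic polynomial is
  det(x·I − A) = x^3 + 3*x^2 + 3*x + 1 = (x + 1)^3

Eigenvalues and multiplicities (the geometric multiplicity of λ is n − rank(A − λI), which equals the number of Jordan blocks for λ):
  λ = -1: algebraic multiplicity = 3, geometric multiplicity = 1

Determining the block sizes for each eigenvalue:
  λ = -1: one block (gm = 1), so the single block has size am = 3 → block sizes [3]

Assembling the blocks gives a Jordan form
J =
  [-1,  1,  0]
  [ 0, -1,  1]
  [ 0,  0, -1]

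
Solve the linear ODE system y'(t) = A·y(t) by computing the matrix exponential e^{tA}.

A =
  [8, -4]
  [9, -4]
e^{tA} =
  [6*t*exp(2*t) + exp(2*t), -4*t*exp(2*t)]
  [9*t*exp(2*t), -6*t*exp(2*t) + exp(2*t)]

Strategy: write A = P · J · P⁻¹ where J is a Jordan canonical form, so e^{tA} = P · e^{tJ} · P⁻¹, and e^{tJ} can be computed block-by-block.

A has Jordan form
J =
  [2, 1]
  [0, 2]
(up to reordering of blocks).

Per-block formulas:
  For a 2×2 Jordan block J_2(2): exp(t · J_2(2)) = e^(2t)·(I + t·N), where N is the 2×2 nilpotent shift.

After assembling e^{tJ} and conjugating by P, we get:

e^{tA} =
  [6*t*exp(2*t) + exp(2*t), -4*t*exp(2*t)]
  [9*t*exp(2*t), -6*t*exp(2*t) + exp(2*t)]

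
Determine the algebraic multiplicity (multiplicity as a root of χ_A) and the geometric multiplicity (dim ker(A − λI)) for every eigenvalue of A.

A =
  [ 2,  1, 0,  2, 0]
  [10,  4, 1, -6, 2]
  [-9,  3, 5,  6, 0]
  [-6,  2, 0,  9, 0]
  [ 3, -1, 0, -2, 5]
λ = 5: alg = 5, geom = 3

Step 1 — factor the characteristic polynomial to read off the algebraic multiplicities:
  χ_A(x) = (x - 5)^5

Step 2 — compute geometric multiplicities via the rank-nullity identity g(λ) = n − rank(A − λI):
  rank(A − (5)·I) = 2, so dim ker(A − (5)·I) = n − 2 = 3

Summary:
  λ = 5: algebraic multiplicity = 5, geometric multiplicity = 3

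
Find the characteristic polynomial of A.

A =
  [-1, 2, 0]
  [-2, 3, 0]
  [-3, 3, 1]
x^3 - 3*x^2 + 3*x - 1

Expanding det(x·I − A) (e.g. by cofactor expansion or by noting that A is similar to its Jordan form J, which has the same characteristic polynomial as A) gives
  χ_A(x) = x^3 - 3*x^2 + 3*x - 1
which factors as (x - 1)^3. The eigenvalues (with algebraic multiplicities) are λ = 1 with multiplicity 3.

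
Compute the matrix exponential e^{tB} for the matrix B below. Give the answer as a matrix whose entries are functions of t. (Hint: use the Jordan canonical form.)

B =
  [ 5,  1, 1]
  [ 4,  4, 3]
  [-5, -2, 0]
e^{tB} =
  [3*t^2*exp(3*t)/2 + 2*t*exp(3*t) + exp(3*t), t^2*exp(3*t)/2 + t*exp(3*t), t^2*exp(3*t) + t*exp(3*t)]
  [-3*t^2*exp(3*t)/2 + 4*t*exp(3*t), -t^2*exp(3*t)/2 + t*exp(3*t) + exp(3*t), -t^2*exp(3*t) + 3*t*exp(3*t)]
  [-3*t^2*exp(3*t)/2 - 5*t*exp(3*t), -t^2*exp(3*t)/2 - 2*t*exp(3*t), -t^2*exp(3*t) - 3*t*exp(3*t) + exp(3*t)]

Strategy: write B = P · J · P⁻¹ where J is a Jordan canonical form, so e^{tB} = P · e^{tJ} · P⁻¹, and e^{tJ} can be computed block-by-block.

B has Jordan form
J =
  [3, 1, 0]
  [0, 3, 1]
  [0, 0, 3]
(up to reordering of blocks).

Per-block formulas:
  For a 3×3 Jordan block J_3(3): exp(t · J_3(3)) = e^(3t)·(I + t·N + (t^2/2)·N^2), where N is the 3×3 nilpotent shift.

After assembling e^{tJ} and conjugating by P, we get:

e^{tB} =
  [3*t^2*exp(3*t)/2 + 2*t*exp(3*t) + exp(3*t), t^2*exp(3*t)/2 + t*exp(3*t), t^2*exp(3*t) + t*exp(3*t)]
  [-3*t^2*exp(3*t)/2 + 4*t*exp(3*t), -t^2*exp(3*t)/2 + t*exp(3*t) + exp(3*t), -t^2*exp(3*t) + 3*t*exp(3*t)]
  [-3*t^2*exp(3*t)/2 - 5*t*exp(3*t), -t^2*exp(3*t)/2 - 2*t*exp(3*t), -t^2*exp(3*t) - 3*t*exp(3*t) + exp(3*t)]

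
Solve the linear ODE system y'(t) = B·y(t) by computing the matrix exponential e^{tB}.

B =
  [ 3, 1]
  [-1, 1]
e^{tB} =
  [t*exp(2*t) + exp(2*t), t*exp(2*t)]
  [-t*exp(2*t), -t*exp(2*t) + exp(2*t)]

Strategy: write B = P · J · P⁻¹ where J is a Jordan canonical form, so e^{tB} = P · e^{tJ} · P⁻¹, and e^{tJ} can be computed block-by-block.

B has Jordan form
J =
  [2, 1]
  [0, 2]
(up to reordering of blocks).

Per-block formulas:
  For a 2×2 Jordan block J_2(2): exp(t · J_2(2)) = e^(2t)·(I + t·N), where N is the 2×2 nilpotent shift.

After assembling e^{tJ} and conjugating by P, we get:

e^{tB} =
  [t*exp(2*t) + exp(2*t), t*exp(2*t)]
  [-t*exp(2*t), -t*exp(2*t) + exp(2*t)]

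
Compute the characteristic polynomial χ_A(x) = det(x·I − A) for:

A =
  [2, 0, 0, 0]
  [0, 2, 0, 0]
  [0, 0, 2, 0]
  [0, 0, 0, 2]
x^4 - 8*x^3 + 24*x^2 - 32*x + 16

Expanding det(x·I − A) (e.g. by cofactor expansion or by noting that A is similar to its Jordan form J, which has the same characteristic polynomial as A) gives
  χ_A(x) = x^4 - 8*x^3 + 24*x^2 - 32*x + 16
which factors as (x - 2)^4. The eigenvalues (with algebraic multiplicities) are λ = 2 with multiplicity 4.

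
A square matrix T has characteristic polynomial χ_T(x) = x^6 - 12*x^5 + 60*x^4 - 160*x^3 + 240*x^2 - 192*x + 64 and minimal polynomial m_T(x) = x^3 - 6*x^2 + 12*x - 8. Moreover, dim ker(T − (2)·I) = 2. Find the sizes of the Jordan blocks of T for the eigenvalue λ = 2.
Block sizes for λ = 2: [3, 3]

Step 1 — from the characteristic polynomial, algebraic multiplicity of λ = 2 is 6. From dim ker(T − (2)·I) = 2, there are exactly 2 Jordan blocks for λ = 2.
Step 2 — from the minimal polynomial, the factor (x − 2)^3 tells us the largest block for λ = 2 has size 3.
Step 3 — with total size 6, 2 blocks, and largest block 3, the block sizes (in nonincreasing order) are [3, 3].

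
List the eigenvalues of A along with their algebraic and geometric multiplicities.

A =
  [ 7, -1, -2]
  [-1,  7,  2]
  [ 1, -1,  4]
λ = 6: alg = 3, geom = 2

Step 1 — factor the characteristic polynomial to read off the algebraic multiplicities:
  χ_A(x) = (x - 6)^3

Step 2 — compute geometric multiplicities via the rank-nullity identity g(λ) = n − rank(A − λI):
  rank(A − (6)·I) = 1, so dim ker(A − (6)·I) = n − 1 = 2

Summary:
  λ = 6: algebraic multiplicity = 3, geometric multiplicity = 2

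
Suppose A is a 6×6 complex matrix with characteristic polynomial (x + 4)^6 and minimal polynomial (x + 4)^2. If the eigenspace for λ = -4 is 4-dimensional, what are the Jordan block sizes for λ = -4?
Block sizes for λ = -4: [2, 2, 1, 1]

Step 1 — from the characteristic polynomial, algebraic multiplicity of λ = -4 is 6. From dim ker(A − (-4)·I) = 4, there are exactly 4 Jordan blocks for λ = -4.
Step 2 — from the minimal polynomial, the factor (x + 4)^2 tells us the largest block for λ = -4 has size 2.
Step 3 — with total size 6, 4 blocks, and largest block 2, the block sizes (in nonincreasing order) are [2, 2, 1, 1].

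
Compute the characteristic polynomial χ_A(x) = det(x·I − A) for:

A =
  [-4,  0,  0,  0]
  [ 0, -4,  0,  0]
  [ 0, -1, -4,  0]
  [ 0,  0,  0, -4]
x^4 + 16*x^3 + 96*x^2 + 256*x + 256

Expanding det(x·I − A) (e.g. by cofactor expansion or by noting that A is similar to its Jordan form J, which has the same characteristic polynomial as A) gives
  χ_A(x) = x^4 + 16*x^3 + 96*x^2 + 256*x + 256
which factors as (x + 4)^4. The eigenvalues (with algebraic multiplicities) are λ = -4 with multiplicity 4.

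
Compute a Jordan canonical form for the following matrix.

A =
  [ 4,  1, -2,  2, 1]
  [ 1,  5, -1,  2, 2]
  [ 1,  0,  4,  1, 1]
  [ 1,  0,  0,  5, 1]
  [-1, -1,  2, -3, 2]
J_3(4) ⊕ J_2(4)

The characteristic polynomial is
  det(x·I − A) = x^5 - 20*x^4 + 160*x^3 - 640*x^2 + 1280*x - 1024 = (x - 4)^5

Eigenvalues and multiplicities (the geometric multiplicity of λ is n − rank(A − λI), which equals the number of Jordan blocks for λ):
  λ = 4: algebraic multiplicity = 5, geometric multiplicity = 2

Determining the block sizes for each eigenvalue:
  λ = 4: with am = 5 and gm = 2, the partition is not yet determined (e.g. several partitions of 5 into 2 parts exist). Let N = A − (4)·I. Computing rank(N^1) = 3, rank(N^2) = 1, rank(N^3) = 0; the number of blocks of size ≥ j is rank(N^{j−1}) − rank(N^j), giving [2, 2, 1]. So we have 1 block(s) of size 3, 1 block(s) of size 2 → block sizes [3, 2]

Assembling the blocks gives a Jordan form
J =
  [4, 1, 0, 0, 0]
  [0, 4, 1, 0, 0]
  [0, 0, 4, 0, 0]
  [0, 0, 0, 4, 1]
  [0, 0, 0, 0, 4]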